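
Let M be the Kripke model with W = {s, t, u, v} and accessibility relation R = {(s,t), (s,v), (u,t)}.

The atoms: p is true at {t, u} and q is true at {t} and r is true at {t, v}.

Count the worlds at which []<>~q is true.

2

s: successors {t, v}; <>~q there: t:F, v:F. ✗
t: no successors, so []<>~q holds vacuously. ✓
u: successors {t}; <>~q there: t:F. ✗
v: no successors, so []<>~q holds vacuously. ✓
Satisfying worlds: {t, v}.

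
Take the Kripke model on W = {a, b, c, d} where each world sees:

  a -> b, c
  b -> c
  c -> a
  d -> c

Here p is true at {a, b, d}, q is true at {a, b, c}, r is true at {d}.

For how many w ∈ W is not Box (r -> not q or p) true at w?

a: Box (r -> not q or p) is T. ✗
b: Box (r -> not q or p) is T. ✗
c: Box (r -> not q or p) is T. ✗
d: Box (r -> not q or p) is T. ✗
Satisfying worlds: ∅.

0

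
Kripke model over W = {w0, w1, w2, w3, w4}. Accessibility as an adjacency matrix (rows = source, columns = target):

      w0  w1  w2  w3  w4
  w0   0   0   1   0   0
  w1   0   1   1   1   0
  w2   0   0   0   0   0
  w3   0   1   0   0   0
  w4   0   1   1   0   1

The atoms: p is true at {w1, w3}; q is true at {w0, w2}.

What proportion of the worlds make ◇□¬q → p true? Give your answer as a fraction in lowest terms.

3/5

w0: ◇□¬q is T, p is F. ✗
w1: ◇□¬q is T, p is T. ✓
w2: ◇□¬q is F, p is F. ✓
w3: ◇□¬q is F, p is T. ✓
w4: ◇□¬q is T, p is F. ✗
That's 3 of 5 worlds, so 3/5.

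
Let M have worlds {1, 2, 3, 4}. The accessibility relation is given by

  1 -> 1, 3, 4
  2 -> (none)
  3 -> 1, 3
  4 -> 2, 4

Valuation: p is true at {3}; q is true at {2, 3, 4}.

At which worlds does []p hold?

1: successors {1, 3, 4}; p there: 1:F, 3:T, 4:F. ✗
2: no successors, so []p holds vacuously. ✓
3: successors {1, 3}; p there: 1:F, 3:T. ✗
4: successors {2, 4}; p there: 2:F, 4:F. ✗

{2}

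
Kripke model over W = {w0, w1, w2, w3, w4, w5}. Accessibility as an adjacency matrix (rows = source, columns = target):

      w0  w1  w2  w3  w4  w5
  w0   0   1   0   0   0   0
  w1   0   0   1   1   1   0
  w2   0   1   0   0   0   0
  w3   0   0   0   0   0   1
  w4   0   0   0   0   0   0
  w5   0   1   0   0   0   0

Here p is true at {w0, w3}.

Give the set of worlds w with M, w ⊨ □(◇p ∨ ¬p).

{w0, w2, w3, w4, w5}

w0: successors {w1}; ◇p ∨ ¬p there: w1:T. ✓
w1: successors {w2, w3, w4}; ◇p ∨ ¬p there: w2:T, w3:F, w4:T. ✗
w2: successors {w1}; ◇p ∨ ¬p there: w1:T. ✓
w3: successors {w5}; ◇p ∨ ¬p there: w5:T. ✓
w4: no successors, so □(◇p ∨ ¬p) holds vacuously. ✓
w5: successors {w1}; ◇p ∨ ¬p there: w1:T. ✓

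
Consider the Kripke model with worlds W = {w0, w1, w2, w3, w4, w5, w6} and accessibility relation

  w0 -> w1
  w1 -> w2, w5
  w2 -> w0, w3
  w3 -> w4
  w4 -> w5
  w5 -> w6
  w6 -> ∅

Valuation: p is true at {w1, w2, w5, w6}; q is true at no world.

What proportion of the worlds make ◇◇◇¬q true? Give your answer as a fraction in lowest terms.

w0: successors {w1}; ◇◇¬q there: w1:T. ✓
w1: successors {w2, w5}; ◇◇¬q there: w2:T, w5:F. ✓
w2: successors {w0, w3}; ◇◇¬q there: w0:T, w3:T. ✓
w3: successors {w4}; ◇◇¬q there: w4:T. ✓
w4: successors {w5}; ◇◇¬q there: w5:F. ✗
w5: successors {w6}; ◇◇¬q there: w6:F. ✗
w6: no successors, so ◇◇◇¬q fails. ✗
That's 4 of 7 worlds, so 4/7.

4/7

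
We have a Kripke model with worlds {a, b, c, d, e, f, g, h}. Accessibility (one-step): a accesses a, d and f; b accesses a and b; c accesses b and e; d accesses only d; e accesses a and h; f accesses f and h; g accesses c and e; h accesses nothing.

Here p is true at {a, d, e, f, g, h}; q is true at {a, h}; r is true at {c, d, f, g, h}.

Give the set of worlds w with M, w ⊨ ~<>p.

{h}

a: <>p is T. ✗
b: <>p is T. ✗
c: <>p is T. ✗
d: <>p is T. ✗
e: <>p is T. ✗
f: <>p is T. ✗
g: <>p is T. ✗
h: <>p is F. ✓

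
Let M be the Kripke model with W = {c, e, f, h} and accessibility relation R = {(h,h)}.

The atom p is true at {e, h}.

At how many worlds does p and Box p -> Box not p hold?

3

c: p and Box p is F, Box not p is T. ✓
e: p and Box p is T, Box not p is T. ✓
f: p and Box p is F, Box not p is T. ✓
h: p and Box p is T, Box not p is F. ✗
Satisfying worlds: {c, e, f}.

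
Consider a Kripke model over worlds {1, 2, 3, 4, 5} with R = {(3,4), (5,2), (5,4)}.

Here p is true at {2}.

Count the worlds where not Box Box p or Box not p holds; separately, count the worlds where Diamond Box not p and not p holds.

For not Box Box p or Box not p:
1: not Box Box p is F, Box not p is T. ✓
2: not Box Box p is F, Box not p is T. ✓
3: not Box Box p is F, Box not p is T. ✓
4: not Box Box p is F, Box not p is T. ✓
5: not Box Box p is F, Box not p is F. ✗
— 4 worlds.
For Diamond Box not p and not p:
1: Diamond Box not p is F, not p is T. ✗
2: Diamond Box not p is F, not p is F. ✗
3: Diamond Box not p is T, not p is T. ✓
4: Diamond Box not p is F, not p is T. ✗
5: Diamond Box not p is T, not p is T. ✓
— 2 worlds.

4 and 2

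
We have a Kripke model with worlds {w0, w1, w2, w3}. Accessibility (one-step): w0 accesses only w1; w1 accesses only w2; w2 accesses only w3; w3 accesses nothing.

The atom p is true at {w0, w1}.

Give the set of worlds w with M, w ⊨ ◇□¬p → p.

w0: ◇□¬p is T, p is T. ✓
w1: ◇□¬p is T, p is T. ✓
w2: ◇□¬p is T, p is F. ✗
w3: ◇□¬p is F, p is F. ✓

{w0, w1, w3}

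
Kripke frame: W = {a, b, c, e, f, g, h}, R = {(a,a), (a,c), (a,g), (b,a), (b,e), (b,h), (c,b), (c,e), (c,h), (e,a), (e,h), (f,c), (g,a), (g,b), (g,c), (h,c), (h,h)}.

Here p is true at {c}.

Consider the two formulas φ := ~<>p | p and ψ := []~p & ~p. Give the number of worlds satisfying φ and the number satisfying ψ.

3 and 2

For ~<>p | p:
a: ~<>p is F, p is F. ✗
b: ~<>p is T, p is F. ✓
c: ~<>p is T, p is T. ✓
e: ~<>p is T, p is F. ✓
f: ~<>p is F, p is F. ✗
g: ~<>p is F, p is F. ✗
h: ~<>p is F, p is F. ✗
— 3 worlds.
For []~p & ~p:
a: []~p is F, ~p is T. ✗
b: []~p is T, ~p is T. ✓
c: []~p is T, ~p is F. ✗
e: []~p is T, ~p is T. ✓
f: []~p is F, ~p is T. ✗
g: []~p is F, ~p is T. ✗
h: []~p is F, ~p is T. ✗
— 2 worlds.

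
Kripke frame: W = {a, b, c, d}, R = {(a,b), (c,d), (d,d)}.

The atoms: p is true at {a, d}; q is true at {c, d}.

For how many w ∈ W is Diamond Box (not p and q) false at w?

a: successors {b}; Box (not p and q) there: b:T. ✓
b: no successors, so Diamond Box (not p and q) fails. ✗
c: successors {d}; Box (not p and q) there: d:F. ✗
d: successors {d}; Box (not p and q) there: d:F. ✗
Satisfying worlds: {a}.
So Diamond Box (not p and q) fails at the other 3 worlds.

3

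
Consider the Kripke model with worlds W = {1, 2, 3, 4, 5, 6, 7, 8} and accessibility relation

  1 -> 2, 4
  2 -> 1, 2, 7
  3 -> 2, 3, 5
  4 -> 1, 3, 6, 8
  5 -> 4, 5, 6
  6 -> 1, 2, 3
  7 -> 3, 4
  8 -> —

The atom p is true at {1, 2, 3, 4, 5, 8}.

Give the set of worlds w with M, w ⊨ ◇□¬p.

{4}

1: successors {2, 4}; □¬p there: 2:F, 4:F. ✗
2: successors {1, 2, 7}; □¬p there: 1:F, 2:F, 7:F. ✗
3: successors {2, 3, 5}; □¬p there: 2:F, 3:F, 5:F. ✗
4: successors {1, 3, 6, 8}; □¬p there: 1:F, 3:F, 6:F, 8:T. ✓
5: successors {4, 5, 6}; □¬p there: 4:F, 5:F, 6:F. ✗
6: successors {1, 2, 3}; □¬p there: 1:F, 2:F, 3:F. ✗
7: successors {3, 4}; □¬p there: 3:F, 4:F. ✗
8: no successors, so ◇□¬p fails. ✗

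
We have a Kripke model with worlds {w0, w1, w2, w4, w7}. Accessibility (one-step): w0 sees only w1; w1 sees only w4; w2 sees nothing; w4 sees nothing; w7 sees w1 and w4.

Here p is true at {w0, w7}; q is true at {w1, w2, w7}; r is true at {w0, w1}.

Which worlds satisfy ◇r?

{w0, w7}

w0: successors {w1}; r there: w1:T. ✓
w1: successors {w4}; r there: w4:F. ✗
w2: no successors, so ◇r fails. ✗
w4: no successors, so ◇r fails. ✗
w7: successors {w1, w4}; r there: w1:T, w4:F. ✓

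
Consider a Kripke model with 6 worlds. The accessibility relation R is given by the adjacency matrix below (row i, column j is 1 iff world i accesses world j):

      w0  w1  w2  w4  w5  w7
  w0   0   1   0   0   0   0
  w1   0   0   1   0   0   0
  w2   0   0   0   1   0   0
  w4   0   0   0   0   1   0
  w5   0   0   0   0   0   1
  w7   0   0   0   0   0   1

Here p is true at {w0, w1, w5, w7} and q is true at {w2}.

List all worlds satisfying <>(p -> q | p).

{w0, w1, w2, w4, w5, w7}

w0: successors {w1}; p -> q | p there: w1:T. ✓
w1: successors {w2}; p -> q | p there: w2:T. ✓
w2: successors {w4}; p -> q | p there: w4:T. ✓
w4: successors {w5}; p -> q | p there: w5:T. ✓
w5: successors {w7}; p -> q | p there: w7:T. ✓
w7: successors {w7}; p -> q | p there: w7:T. ✓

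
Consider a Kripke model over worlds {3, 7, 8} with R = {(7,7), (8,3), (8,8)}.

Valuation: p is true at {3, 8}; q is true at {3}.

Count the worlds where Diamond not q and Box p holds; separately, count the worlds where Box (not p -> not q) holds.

For Diamond not q and Box p:
3: Diamond not q is F, Box p is T. ✗
7: Diamond not q is T, Box p is F. ✗
8: Diamond not q is T, Box p is T. ✓
— 1 world.
For Box (not p -> not q):
3: no successors, so Box (not p -> not q) holds vacuously. ✓
7: successors {7}; not p -> not q there: 7:T. ✓
8: successors {3, 8}; not p -> not q there: 3:T, 8:T. ✓
— 3 worlds.

1 and 3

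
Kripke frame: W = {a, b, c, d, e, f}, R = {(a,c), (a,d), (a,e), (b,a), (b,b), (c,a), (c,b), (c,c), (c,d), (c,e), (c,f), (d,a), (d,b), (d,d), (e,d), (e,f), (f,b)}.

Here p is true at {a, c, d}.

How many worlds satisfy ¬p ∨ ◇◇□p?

3

a: ¬p is F, ◇◇□p is F. ✗
b: ¬p is T, ◇◇□p is F. ✓
c: ¬p is F, ◇◇□p is F. ✗
d: ¬p is F, ◇◇□p is F. ✗
e: ¬p is T, ◇◇□p is F. ✓
f: ¬p is T, ◇◇□p is F. ✓
Satisfying worlds: {b, e, f}.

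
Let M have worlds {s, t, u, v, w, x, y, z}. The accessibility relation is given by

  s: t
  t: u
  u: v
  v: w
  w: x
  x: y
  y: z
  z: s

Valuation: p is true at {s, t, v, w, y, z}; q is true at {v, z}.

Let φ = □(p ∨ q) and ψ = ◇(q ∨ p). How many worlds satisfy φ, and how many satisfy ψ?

For □(p ∨ q):
s: successors {t}; p ∨ q there: t:T. ✓
t: successors {u}; p ∨ q there: u:F. ✗
u: successors {v}; p ∨ q there: v:T. ✓
v: successors {w}; p ∨ q there: w:T. ✓
w: successors {x}; p ∨ q there: x:F. ✗
x: successors {y}; p ∨ q there: y:T. ✓
y: successors {z}; p ∨ q there: z:T. ✓
z: successors {s}; p ∨ q there: s:T. ✓
— 6 worlds.
For ◇(q ∨ p):
s: successors {t}; q ∨ p there: t:T. ✓
t: successors {u}; q ∨ p there: u:F. ✗
u: successors {v}; q ∨ p there: v:T. ✓
v: successors {w}; q ∨ p there: w:T. ✓
w: successors {x}; q ∨ p there: x:F. ✗
x: successors {y}; q ∨ p there: y:T. ✓
y: successors {z}; q ∨ p there: z:T. ✓
z: successors {s}; q ∨ p there: s:T. ✓
— 6 worlds.

6 and 6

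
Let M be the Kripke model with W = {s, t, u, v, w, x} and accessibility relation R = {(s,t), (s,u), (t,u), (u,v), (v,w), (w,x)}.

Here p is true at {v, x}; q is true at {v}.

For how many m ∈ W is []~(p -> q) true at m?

2

s: successors {t, u}; ~(p -> q) there: t:F, u:F. ✗
t: successors {u}; ~(p -> q) there: u:F. ✗
u: successors {v}; ~(p -> q) there: v:F. ✗
v: successors {w}; ~(p -> q) there: w:F. ✗
w: successors {x}; ~(p -> q) there: x:T. ✓
x: no successors, so []~(p -> q) holds vacuously. ✓
Satisfying worlds: {w, x}.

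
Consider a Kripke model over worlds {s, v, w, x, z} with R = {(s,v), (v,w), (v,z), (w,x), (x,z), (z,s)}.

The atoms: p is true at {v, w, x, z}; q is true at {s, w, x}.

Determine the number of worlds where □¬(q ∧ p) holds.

3

s: successors {v}; ¬(q ∧ p) there: v:T. ✓
v: successors {w, z}; ¬(q ∧ p) there: w:F, z:T. ✗
w: successors {x}; ¬(q ∧ p) there: x:F. ✗
x: successors {z}; ¬(q ∧ p) there: z:T. ✓
z: successors {s}; ¬(q ∧ p) there: s:T. ✓
Satisfying worlds: {s, x, z}.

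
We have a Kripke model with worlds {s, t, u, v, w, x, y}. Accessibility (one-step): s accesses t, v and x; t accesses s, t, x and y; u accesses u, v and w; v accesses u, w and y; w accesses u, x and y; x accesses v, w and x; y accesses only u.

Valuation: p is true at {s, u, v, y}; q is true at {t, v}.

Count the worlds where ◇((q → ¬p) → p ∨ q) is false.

s: successors {t, v, x}; (q → ¬p) → p ∨ q there: t:T, v:T, x:F. ✓
t: successors {s, t, x, y}; (q → ¬p) → p ∨ q there: s:T, t:T, x:F, y:T. ✓
u: successors {u, v, w}; (q → ¬p) → p ∨ q there: u:T, v:T, w:F. ✓
v: successors {u, w, y}; (q → ¬p) → p ∨ q there: u:T, w:F, y:T. ✓
w: successors {u, x, y}; (q → ¬p) → p ∨ q there: u:T, x:F, y:T. ✓
x: successors {v, w, x}; (q → ¬p) → p ∨ q there: v:T, w:F, x:F. ✓
y: successors {u}; (q → ¬p) → p ∨ q there: u:T. ✓
Satisfying worlds: {s, t, u, v, w, x, y}.
So ◇((q → ¬p) → p ∨ q) fails at the other 0 worlds.

0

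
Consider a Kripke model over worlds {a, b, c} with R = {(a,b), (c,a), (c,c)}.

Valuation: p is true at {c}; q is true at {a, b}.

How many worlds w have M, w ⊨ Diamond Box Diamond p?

a: successors {b}; Box Diamond p there: b:T. ✓
b: no successors, so Diamond Box Diamond p fails. ✗
c: successors {a, c}; Box Diamond p there: a:F, c:F. ✗
Satisfying worlds: {a}.

1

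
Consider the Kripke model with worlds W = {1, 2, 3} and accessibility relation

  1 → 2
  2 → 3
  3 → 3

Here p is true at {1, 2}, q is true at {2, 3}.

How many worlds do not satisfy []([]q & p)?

2

1: successors {2}; []q & p there: 2:T. ✓
2: successors {3}; []q & p there: 3:F. ✗
3: successors {3}; []q & p there: 3:F. ✗
Satisfying worlds: {1}.
So []([]q & p) fails at the other 2 worlds.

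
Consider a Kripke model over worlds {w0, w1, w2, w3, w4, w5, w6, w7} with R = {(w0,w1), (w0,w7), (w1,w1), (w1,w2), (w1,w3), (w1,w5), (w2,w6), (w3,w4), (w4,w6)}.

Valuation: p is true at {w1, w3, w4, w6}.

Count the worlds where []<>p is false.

w0: successors {w1, w7}; <>p there: w1:T, w7:F. ✗
w1: successors {w1, w2, w3, w5}; <>p there: w1:T, w2:T, w3:T, w5:F. ✗
w2: successors {w6}; <>p there: w6:F. ✗
w3: successors {w4}; <>p there: w4:T. ✓
w4: successors {w6}; <>p there: w6:F. ✗
w5: no successors, so []<>p holds vacuously. ✓
w6: no successors, so []<>p holds vacuously. ✓
w7: no successors, so []<>p holds vacuously. ✓
Satisfying worlds: {w3, w5, w6, w7}.
So []<>p fails at the other 4 worlds.

4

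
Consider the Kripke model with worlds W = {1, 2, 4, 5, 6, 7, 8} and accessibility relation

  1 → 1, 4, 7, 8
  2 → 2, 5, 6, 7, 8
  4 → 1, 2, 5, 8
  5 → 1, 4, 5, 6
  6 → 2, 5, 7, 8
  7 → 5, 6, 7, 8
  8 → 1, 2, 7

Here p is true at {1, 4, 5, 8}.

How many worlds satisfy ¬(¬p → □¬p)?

3

1: ¬p → □¬p is T. ✗
2: ¬p → □¬p is F. ✓
4: ¬p → □¬p is T. ✗
5: ¬p → □¬p is T. ✗
6: ¬p → □¬p is F. ✓
7: ¬p → □¬p is F. ✓
8: ¬p → □¬p is T. ✗
Satisfying worlds: {2, 6, 7}.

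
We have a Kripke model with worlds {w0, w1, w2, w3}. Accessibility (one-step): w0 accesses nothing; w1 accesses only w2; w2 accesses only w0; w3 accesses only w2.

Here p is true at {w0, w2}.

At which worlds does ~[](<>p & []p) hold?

w0: [](<>p & []p) is T. ✗
w1: [](<>p & []p) is T. ✗
w2: [](<>p & []p) is F. ✓
w3: [](<>p & []p) is T. ✗

{w2}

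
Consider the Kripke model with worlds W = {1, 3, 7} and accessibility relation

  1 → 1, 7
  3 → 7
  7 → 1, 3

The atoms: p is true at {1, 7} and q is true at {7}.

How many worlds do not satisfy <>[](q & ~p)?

1: successors {1, 7}; [](q & ~p) there: 1:F, 7:F. ✗
3: successors {7}; [](q & ~p) there: 7:F. ✗
7: successors {1, 3}; [](q & ~p) there: 1:F, 3:F. ✗
Satisfying worlds: ∅.
So <>[](q & ~p) fails at the other 3 worlds.

3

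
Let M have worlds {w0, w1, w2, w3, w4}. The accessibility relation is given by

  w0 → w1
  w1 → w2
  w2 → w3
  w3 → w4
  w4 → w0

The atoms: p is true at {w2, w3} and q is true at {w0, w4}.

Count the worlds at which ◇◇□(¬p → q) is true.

4

w0: successors {w1}; ◇□(¬p → q) there: w1:T. ✓
w1: successors {w2}; ◇□(¬p → q) there: w2:T. ✓
w2: successors {w3}; ◇□(¬p → q) there: w3:T. ✓
w3: successors {w4}; ◇□(¬p → q) there: w4:F. ✗
w4: successors {w0}; ◇□(¬p → q) there: w0:T. ✓
Satisfying worlds: {w0, w1, w2, w4}.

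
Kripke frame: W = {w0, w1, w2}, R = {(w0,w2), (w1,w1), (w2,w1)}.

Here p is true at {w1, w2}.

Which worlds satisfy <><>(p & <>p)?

w0: successors {w2}; <>(p & <>p) there: w2:T. ✓
w1: successors {w1}; <>(p & <>p) there: w1:T. ✓
w2: successors {w1}; <>(p & <>p) there: w1:T. ✓

{w0, w1, w2}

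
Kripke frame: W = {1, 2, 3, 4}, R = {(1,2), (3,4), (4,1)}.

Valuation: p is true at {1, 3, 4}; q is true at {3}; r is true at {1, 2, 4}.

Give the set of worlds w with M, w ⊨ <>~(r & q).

{1, 3, 4}

1: successors {2}; ~(r & q) there: 2:T. ✓
2: no successors, so <>~(r & q) fails. ✗
3: successors {4}; ~(r & q) there: 4:T. ✓
4: successors {1}; ~(r & q) there: 1:T. ✓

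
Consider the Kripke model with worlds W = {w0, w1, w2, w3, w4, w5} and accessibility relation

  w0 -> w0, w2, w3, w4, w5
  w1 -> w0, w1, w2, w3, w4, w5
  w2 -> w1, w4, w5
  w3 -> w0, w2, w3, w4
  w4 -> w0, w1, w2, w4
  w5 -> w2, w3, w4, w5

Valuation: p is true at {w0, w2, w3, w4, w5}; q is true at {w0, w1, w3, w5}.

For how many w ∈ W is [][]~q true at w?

0

w0: successors {w0, w2, w3, w4, w5}; []~q there: w0:F, w2:F, w3:F, w4:F, w5:F. ✗
w1: successors {w0, w1, w2, w3, w4, w5}; []~q there: w0:F, w1:F, w2:F, w3:F, w4:F, w5:F. ✗
w2: successors {w1, w4, w5}; []~q there: w1:F, w4:F, w5:F. ✗
w3: successors {w0, w2, w3, w4}; []~q there: w0:F, w2:F, w3:F, w4:F. ✗
w4: successors {w0, w1, w2, w4}; []~q there: w0:F, w1:F, w2:F, w4:F. ✗
w5: successors {w2, w3, w4, w5}; []~q there: w2:F, w3:F, w4:F, w5:F. ✗
Satisfying worlds: ∅.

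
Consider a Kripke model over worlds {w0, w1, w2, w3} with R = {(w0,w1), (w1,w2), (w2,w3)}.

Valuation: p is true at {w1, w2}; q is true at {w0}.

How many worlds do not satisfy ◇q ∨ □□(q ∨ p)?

1

w0: ◇q is F, □□(q ∨ p) is T. ✓
w1: ◇q is F, □□(q ∨ p) is F. ✗
w2: ◇q is F, □□(q ∨ p) is T. ✓
w3: ◇q is F, □□(q ∨ p) is T. ✓
Satisfying worlds: {w0, w2, w3}.
So ◇q ∨ □□(q ∨ p) fails at the other 1 world.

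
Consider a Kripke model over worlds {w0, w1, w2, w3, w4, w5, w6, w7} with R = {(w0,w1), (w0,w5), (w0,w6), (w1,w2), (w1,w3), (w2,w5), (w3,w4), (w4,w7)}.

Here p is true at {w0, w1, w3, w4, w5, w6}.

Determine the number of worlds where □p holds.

6

w0: successors {w1, w5, w6}; p there: w1:T, w5:T, w6:T. ✓
w1: successors {w2, w3}; p there: w2:F, w3:T. ✗
w2: successors {w5}; p there: w5:T. ✓
w3: successors {w4}; p there: w4:T. ✓
w4: successors {w7}; p there: w7:F. ✗
w5: no successors, so □p holds vacuously. ✓
w6: no successors, so □p holds vacuously. ✓
w7: no successors, so □p holds vacuously. ✓
Satisfying worlds: {w0, w2, w3, w5, w6, w7}.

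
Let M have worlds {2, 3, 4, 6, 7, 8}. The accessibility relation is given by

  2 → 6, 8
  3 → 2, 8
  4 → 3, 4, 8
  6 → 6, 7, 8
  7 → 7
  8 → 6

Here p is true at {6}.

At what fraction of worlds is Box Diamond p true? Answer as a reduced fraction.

2: successors {6, 8}; Diamond p there: 6:T, 8:T. ✓
3: successors {2, 8}; Diamond p there: 2:T, 8:T. ✓
4: successors {3, 4, 8}; Diamond p there: 3:F, 4:F, 8:T. ✗
6: successors {6, 7, 8}; Diamond p there: 6:T, 7:F, 8:T. ✗
7: successors {7}; Diamond p there: 7:F. ✗
8: successors {6}; Diamond p there: 6:T. ✓
That's 3 of 6 worlds, so 3/6 = 1/2.

1/2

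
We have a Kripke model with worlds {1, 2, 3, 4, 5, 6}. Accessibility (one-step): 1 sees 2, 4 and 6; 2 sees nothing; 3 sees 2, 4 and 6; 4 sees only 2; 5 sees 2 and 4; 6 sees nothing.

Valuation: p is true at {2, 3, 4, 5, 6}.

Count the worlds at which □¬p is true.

1: successors {2, 4, 6}; ¬p there: 2:F, 4:F, 6:F. ✗
2: no successors, so □¬p holds vacuously. ✓
3: successors {2, 4, 6}; ¬p there: 2:F, 4:F, 6:F. ✗
4: successors {2}; ¬p there: 2:F. ✗
5: successors {2, 4}; ¬p there: 2:F, 4:F. ✗
6: no successors, so □¬p holds vacuously. ✓
Satisfying worlds: {2, 6}.

2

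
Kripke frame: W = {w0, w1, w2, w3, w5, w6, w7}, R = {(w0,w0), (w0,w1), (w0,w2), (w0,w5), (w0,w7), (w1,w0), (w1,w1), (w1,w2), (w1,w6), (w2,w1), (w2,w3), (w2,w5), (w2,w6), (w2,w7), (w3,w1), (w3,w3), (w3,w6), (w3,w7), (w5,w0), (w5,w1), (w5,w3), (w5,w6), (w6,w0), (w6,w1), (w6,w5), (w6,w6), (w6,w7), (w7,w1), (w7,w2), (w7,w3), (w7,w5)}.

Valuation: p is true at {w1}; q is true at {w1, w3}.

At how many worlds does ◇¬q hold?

w0: successors {w0, w1, w2, w5, w7}; ¬q there: w0:T, w1:F, w2:T, w5:T, w7:T. ✓
w1: successors {w0, w1, w2, w6}; ¬q there: w0:T, w1:F, w2:T, w6:T. ✓
w2: successors {w1, w3, w5, w6, w7}; ¬q there: w1:F, w3:F, w5:T, w6:T, w7:T. ✓
w3: successors {w1, w3, w6, w7}; ¬q there: w1:F, w3:F, w6:T, w7:T. ✓
w5: successors {w0, w1, w3, w6}; ¬q there: w0:T, w1:F, w3:F, w6:T. ✓
w6: successors {w0, w1, w5, w6, w7}; ¬q there: w0:T, w1:F, w5:T, w6:T, w7:T. ✓
w7: successors {w1, w2, w3, w5}; ¬q there: w1:F, w2:T, w3:F, w5:T. ✓
Satisfying worlds: {w0, w1, w2, w3, w5, w6, w7}.

7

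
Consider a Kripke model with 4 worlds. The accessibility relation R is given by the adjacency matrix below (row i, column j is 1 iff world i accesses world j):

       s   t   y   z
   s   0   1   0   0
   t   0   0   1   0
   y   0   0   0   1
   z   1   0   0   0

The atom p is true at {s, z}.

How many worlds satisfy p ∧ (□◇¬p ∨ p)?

2

s: p is T, □◇¬p ∨ p is T. ✓
t: p is F, □◇¬p ∨ p is F. ✗
y: p is F, □◇¬p ∨ p is F. ✗
z: p is T, □◇¬p ∨ p is T. ✓
Satisfying worlds: {s, z}.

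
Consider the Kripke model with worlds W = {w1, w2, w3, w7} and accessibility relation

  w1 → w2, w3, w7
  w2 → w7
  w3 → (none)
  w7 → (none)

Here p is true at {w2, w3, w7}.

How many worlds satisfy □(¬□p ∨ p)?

4

w1: successors {w2, w3, w7}; ¬□p ∨ p there: w2:T, w3:T, w7:T. ✓
w2: successors {w7}; ¬□p ∨ p there: w7:T. ✓
w3: no successors, so □(¬□p ∨ p) holds vacuously. ✓
w7: no successors, so □(¬□p ∨ p) holds vacuously. ✓
Satisfying worlds: {w1, w2, w3, w7}.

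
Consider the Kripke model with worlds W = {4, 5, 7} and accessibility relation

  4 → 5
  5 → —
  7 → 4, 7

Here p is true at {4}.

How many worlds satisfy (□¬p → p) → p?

2

4: □¬p → p is T, p is T. ✓
5: □¬p → p is F, p is F. ✓
7: □¬p → p is T, p is F. ✗
Satisfying worlds: {4, 5}.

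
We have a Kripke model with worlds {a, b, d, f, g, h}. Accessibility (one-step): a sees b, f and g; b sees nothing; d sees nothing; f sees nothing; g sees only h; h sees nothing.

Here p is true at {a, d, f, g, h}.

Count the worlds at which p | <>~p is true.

5

a: p is T, <>~p is T. ✓
b: p is F, <>~p is F. ✗
d: p is T, <>~p is F. ✓
f: p is T, <>~p is F. ✓
g: p is T, <>~p is F. ✓
h: p is T, <>~p is F. ✓
Satisfying worlds: {a, d, f, g, h}.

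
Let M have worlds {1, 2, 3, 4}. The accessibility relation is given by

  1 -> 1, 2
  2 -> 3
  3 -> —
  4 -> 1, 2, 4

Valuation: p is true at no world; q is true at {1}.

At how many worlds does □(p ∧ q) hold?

1

1: successors {1, 2}; p ∧ q there: 1:F, 2:F. ✗
2: successors {3}; p ∧ q there: 3:F. ✗
3: no successors, so □(p ∧ q) holds vacuously. ✓
4: successors {1, 2, 4}; p ∧ q there: 1:F, 2:F, 4:F. ✗
Satisfying worlds: {3}.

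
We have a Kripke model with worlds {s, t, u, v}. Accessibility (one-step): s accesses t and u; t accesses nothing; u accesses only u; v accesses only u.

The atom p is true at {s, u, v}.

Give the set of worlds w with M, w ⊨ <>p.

{s, u, v}

s: successors {t, u}; p there: t:F, u:T. ✓
t: no successors, so <>p fails. ✗
u: successors {u}; p there: u:T. ✓
v: successors {u}; p there: u:T. ✓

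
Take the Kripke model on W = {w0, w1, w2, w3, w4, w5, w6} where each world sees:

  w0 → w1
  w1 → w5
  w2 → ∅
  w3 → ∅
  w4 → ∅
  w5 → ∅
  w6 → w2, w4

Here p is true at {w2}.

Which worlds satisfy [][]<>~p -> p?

{w0, w2}

w0: [][]<>~p is F, p is F. ✓
w1: [][]<>~p is T, p is F. ✗
w2: [][]<>~p is T, p is T. ✓
w3: [][]<>~p is T, p is F. ✗
w4: [][]<>~p is T, p is F. ✗
w5: [][]<>~p is T, p is F. ✗
w6: [][]<>~p is T, p is F. ✗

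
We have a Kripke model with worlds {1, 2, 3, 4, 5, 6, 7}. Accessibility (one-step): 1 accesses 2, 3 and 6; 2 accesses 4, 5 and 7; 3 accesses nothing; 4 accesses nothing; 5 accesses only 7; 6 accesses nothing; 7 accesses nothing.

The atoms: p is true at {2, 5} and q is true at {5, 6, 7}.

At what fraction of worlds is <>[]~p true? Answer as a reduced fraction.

3/7

1: successors {2, 3, 6}; []~p there: 2:F, 3:T, 6:T. ✓
2: successors {4, 5, 7}; []~p there: 4:T, 5:T, 7:T. ✓
3: no successors, so <>[]~p fails. ✗
4: no successors, so <>[]~p fails. ✗
5: successors {7}; []~p there: 7:T. ✓
6: no successors, so <>[]~p fails. ✗
7: no successors, so <>[]~p fails. ✗
That's 3 of 7 worlds, so 3/7.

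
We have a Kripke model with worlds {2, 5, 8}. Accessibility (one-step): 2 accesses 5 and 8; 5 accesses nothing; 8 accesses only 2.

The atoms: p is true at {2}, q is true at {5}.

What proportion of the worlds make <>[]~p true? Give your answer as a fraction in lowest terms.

2/3

2: successors {5, 8}; []~p there: 5:T, 8:F. ✓
5: no successors, so <>[]~p fails. ✗
8: successors {2}; []~p there: 2:T. ✓
That's 2 of 3 worlds, so 2/3.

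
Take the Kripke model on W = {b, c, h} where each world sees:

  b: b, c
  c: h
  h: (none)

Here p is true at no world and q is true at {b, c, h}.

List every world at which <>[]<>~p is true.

b: successors {b, c}; []<>~p there: b:T, c:F. ✓
c: successors {h}; []<>~p there: h:T. ✓
h: no successors, so <>[]<>~p fails. ✗

{b, c}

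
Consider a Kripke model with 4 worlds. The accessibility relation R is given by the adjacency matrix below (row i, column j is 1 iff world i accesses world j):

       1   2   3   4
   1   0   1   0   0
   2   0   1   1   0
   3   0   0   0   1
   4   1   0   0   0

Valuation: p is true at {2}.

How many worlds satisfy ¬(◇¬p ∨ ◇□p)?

1

1: ◇¬p ∨ ◇□p is F. ✓
2: ◇¬p ∨ ◇□p is T. ✗
3: ◇¬p ∨ ◇□p is T. ✗
4: ◇¬p ∨ ◇□p is T. ✗
Satisfying worlds: {1}.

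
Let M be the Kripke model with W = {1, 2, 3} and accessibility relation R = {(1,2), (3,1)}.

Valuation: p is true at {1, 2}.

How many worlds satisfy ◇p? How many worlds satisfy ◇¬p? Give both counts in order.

For ◇p:
1: successors {2}; p there: 2:T. ✓
2: no successors, so ◇p fails. ✗
3: successors {1}; p there: 1:T. ✓
— 2 worlds.
For ◇¬p:
1: successors {2}; ¬p there: 2:F. ✗
2: no successors, so ◇¬p fails. ✗
3: successors {1}; ¬p there: 1:F. ✗
— 0 worlds.

2 and 0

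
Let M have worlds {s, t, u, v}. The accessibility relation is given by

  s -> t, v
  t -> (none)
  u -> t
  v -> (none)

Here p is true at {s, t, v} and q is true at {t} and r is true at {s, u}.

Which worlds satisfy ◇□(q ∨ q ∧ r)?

{s, u}

s: successors {t, v}; □(q ∨ q ∧ r) there: t:T, v:T. ✓
t: no successors, so ◇□(q ∨ q ∧ r) fails. ✗
u: successors {t}; □(q ∨ q ∧ r) there: t:T. ✓
v: no successors, so ◇□(q ∨ q ∧ r) fails. ✗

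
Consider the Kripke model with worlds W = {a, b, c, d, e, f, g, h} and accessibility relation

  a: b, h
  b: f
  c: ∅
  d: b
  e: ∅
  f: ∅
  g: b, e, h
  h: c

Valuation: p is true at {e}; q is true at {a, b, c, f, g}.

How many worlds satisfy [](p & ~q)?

a: successors {b, h}; p & ~q there: b:F, h:F. ✗
b: successors {f}; p & ~q there: f:F. ✗
c: no successors, so [](p & ~q) holds vacuously. ✓
d: successors {b}; p & ~q there: b:F. ✗
e: no successors, so [](p & ~q) holds vacuously. ✓
f: no successors, so [](p & ~q) holds vacuously. ✓
g: successors {b, e, h}; p & ~q there: b:F, e:T, h:F. ✗
h: successors {c}; p & ~q there: c:F. ✗
Satisfying worlds: {c, e, f}.

3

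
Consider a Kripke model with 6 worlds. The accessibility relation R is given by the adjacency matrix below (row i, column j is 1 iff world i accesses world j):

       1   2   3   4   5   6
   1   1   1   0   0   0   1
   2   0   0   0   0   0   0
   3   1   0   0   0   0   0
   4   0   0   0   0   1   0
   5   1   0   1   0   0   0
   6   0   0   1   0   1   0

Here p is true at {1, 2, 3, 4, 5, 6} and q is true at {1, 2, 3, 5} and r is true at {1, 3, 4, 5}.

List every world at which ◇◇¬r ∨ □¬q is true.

1: ◇◇¬r is T, □¬q is F. ✓
2: ◇◇¬r is F, □¬q is T. ✓
3: ◇◇¬r is T, □¬q is F. ✓
4: ◇◇¬r is F, □¬q is F. ✗
5: ◇◇¬r is T, □¬q is F. ✓
6: ◇◇¬r is F, □¬q is F. ✗

{1, 2, 3, 5}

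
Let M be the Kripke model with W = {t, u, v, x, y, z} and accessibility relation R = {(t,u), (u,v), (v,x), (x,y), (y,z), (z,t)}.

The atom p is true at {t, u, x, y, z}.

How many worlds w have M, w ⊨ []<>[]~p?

t: successors {u}; <>[]~p there: u:F. ✗
u: successors {v}; <>[]~p there: v:F. ✗
v: successors {x}; <>[]~p there: x:F. ✗
x: successors {y}; <>[]~p there: y:F. ✗
y: successors {z}; <>[]~p there: z:F. ✗
z: successors {t}; <>[]~p there: t:T. ✓
Satisfying worlds: {z}.

1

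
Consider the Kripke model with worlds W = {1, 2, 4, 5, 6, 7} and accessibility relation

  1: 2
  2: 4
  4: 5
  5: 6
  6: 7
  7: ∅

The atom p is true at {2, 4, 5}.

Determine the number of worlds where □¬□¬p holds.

1: successors {2}; ¬□¬p there: 2:T. ✓
2: successors {4}; ¬□¬p there: 4:T. ✓
4: successors {5}; ¬□¬p there: 5:F. ✗
5: successors {6}; ¬□¬p there: 6:F. ✗
6: successors {7}; ¬□¬p there: 7:F. ✗
7: no successors, so □¬□¬p holds vacuously. ✓
Satisfying worlds: {1, 2, 7}.

3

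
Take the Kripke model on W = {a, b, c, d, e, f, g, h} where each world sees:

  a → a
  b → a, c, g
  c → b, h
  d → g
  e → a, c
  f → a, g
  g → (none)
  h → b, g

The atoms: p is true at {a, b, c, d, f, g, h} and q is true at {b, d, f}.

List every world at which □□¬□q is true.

{a, b, d, e, f, g}

a: successors {a}; □¬□q there: a:T. ✓
b: successors {a, c, g}; □¬□q there: a:T, c:T, g:T. ✓
c: successors {b, h}; □¬□q there: b:F, h:F. ✗
d: successors {g}; □¬□q there: g:T. ✓
e: successors {a, c}; □¬□q there: a:T, c:T. ✓
f: successors {a, g}; □¬□q there: a:T, g:T. ✓
g: no successors, so □□¬□q holds vacuously. ✓
h: successors {b, g}; □¬□q there: b:F, g:T. ✗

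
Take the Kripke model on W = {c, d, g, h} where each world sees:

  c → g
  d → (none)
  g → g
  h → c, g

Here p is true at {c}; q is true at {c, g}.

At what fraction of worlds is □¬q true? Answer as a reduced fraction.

c: successors {g}; ¬q there: g:F. ✗
d: no successors, so □¬q holds vacuously. ✓
g: successors {g}; ¬q there: g:F. ✗
h: successors {c, g}; ¬q there: c:F, g:F. ✗
That's 1 of 4 worlds, so 1/4.

1/4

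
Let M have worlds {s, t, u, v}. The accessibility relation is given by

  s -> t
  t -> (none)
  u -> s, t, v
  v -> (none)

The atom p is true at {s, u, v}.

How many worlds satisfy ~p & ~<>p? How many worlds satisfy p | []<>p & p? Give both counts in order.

1 and 3

For ~p & ~<>p:
s: ~p is F, ~<>p is T. ✗
t: ~p is T, ~<>p is T. ✓
u: ~p is F, ~<>p is F. ✗
v: ~p is F, ~<>p is T. ✗
— 1 world.
For p | []<>p & p:
s: p is T, []<>p & p is F. ✓
t: p is F, []<>p & p is F. ✗
u: p is T, []<>p & p is F. ✓
v: p is T, []<>p & p is T. ✓
— 3 worlds.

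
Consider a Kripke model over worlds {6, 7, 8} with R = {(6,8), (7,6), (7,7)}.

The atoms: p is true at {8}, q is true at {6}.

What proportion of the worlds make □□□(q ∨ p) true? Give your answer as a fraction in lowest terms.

6: successors {8}; □□(q ∨ p) there: 8:T. ✓
7: successors {6, 7}; □□(q ∨ p) there: 6:T, 7:F. ✗
8: no successors, so □□□(q ∨ p) holds vacuously. ✓
That's 2 of 3 worlds, so 2/3.

2/3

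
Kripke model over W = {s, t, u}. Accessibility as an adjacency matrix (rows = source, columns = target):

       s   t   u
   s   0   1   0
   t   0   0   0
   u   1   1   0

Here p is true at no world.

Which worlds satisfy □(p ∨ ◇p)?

{t}

s: successors {t}; p ∨ ◇p there: t:F. ✗
t: no successors, so □(p ∨ ◇p) holds vacuously. ✓
u: successors {s, t}; p ∨ ◇p there: s:F, t:F. ✗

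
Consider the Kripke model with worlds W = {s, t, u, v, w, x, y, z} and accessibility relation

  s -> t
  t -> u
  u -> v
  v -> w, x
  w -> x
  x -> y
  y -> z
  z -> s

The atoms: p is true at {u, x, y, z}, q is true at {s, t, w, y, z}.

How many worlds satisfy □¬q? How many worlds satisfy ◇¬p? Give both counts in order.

3 and 4

For □¬q:
s: successors {t}; ¬q there: t:F. ✗
t: successors {u}; ¬q there: u:T. ✓
u: successors {v}; ¬q there: v:T. ✓
v: successors {w, x}; ¬q there: w:F, x:T. ✗
w: successors {x}; ¬q there: x:T. ✓
x: successors {y}; ¬q there: y:F. ✗
y: successors {z}; ¬q there: z:F. ✗
z: successors {s}; ¬q there: s:F. ✗
— 3 worlds.
For ◇¬p:
s: successors {t}; ¬p there: t:T. ✓
t: successors {u}; ¬p there: u:F. ✗
u: successors {v}; ¬p there: v:T. ✓
v: successors {w, x}; ¬p there: w:T, x:F. ✓
w: successors {x}; ¬p there: x:F. ✗
x: successors {y}; ¬p there: y:F. ✗
y: successors {z}; ¬p there: z:F. ✗
z: successors {s}; ¬p there: s:T. ✓
— 4 worlds.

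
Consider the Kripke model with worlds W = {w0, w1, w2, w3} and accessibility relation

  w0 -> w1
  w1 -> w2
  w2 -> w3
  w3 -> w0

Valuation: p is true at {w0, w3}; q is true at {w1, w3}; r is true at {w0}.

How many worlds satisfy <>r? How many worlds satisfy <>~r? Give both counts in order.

1 and 3

For <>r:
w0: successors {w1}; r there: w1:F. ✗
w1: successors {w2}; r there: w2:F. ✗
w2: successors {w3}; r there: w3:F. ✗
w3: successors {w0}; r there: w0:T. ✓
— 1 world.
For <>~r:
w0: successors {w1}; ~r there: w1:T. ✓
w1: successors {w2}; ~r there: w2:T. ✓
w2: successors {w3}; ~r there: w3:T. ✓
w3: successors {w0}; ~r there: w0:F. ✗
— 3 worlds.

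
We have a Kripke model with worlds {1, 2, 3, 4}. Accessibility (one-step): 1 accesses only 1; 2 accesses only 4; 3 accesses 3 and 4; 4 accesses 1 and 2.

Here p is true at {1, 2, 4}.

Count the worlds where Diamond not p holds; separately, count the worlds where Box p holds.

1 and 3

For Diamond not p:
1: successors {1}; not p there: 1:F. ✗
2: successors {4}; not p there: 4:F. ✗
3: successors {3, 4}; not p there: 3:T, 4:F. ✓
4: successors {1, 2}; not p there: 1:F, 2:F. ✗
— 1 world.
For Box p:
1: successors {1}; p there: 1:T. ✓
2: successors {4}; p there: 4:T. ✓
3: successors {3, 4}; p there: 3:F, 4:T. ✗
4: successors {1, 2}; p there: 1:T, 2:T. ✓
— 3 worlds.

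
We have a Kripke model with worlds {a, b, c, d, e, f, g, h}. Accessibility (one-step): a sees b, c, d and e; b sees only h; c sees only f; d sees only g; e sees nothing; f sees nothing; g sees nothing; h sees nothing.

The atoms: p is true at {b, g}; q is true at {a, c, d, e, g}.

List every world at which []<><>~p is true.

{e, f, g, h}

a: successors {b, c, d, e}; <><>~p there: b:F, c:F, d:F, e:F. ✗
b: successors {h}; <><>~p there: h:F. ✗
c: successors {f}; <><>~p there: f:F. ✗
d: successors {g}; <><>~p there: g:F. ✗
e: no successors, so []<><>~p holds vacuously. ✓
f: no successors, so []<><>~p holds vacuously. ✓
g: no successors, so []<><>~p holds vacuously. ✓
h: no successors, so []<><>~p holds vacuously. ✓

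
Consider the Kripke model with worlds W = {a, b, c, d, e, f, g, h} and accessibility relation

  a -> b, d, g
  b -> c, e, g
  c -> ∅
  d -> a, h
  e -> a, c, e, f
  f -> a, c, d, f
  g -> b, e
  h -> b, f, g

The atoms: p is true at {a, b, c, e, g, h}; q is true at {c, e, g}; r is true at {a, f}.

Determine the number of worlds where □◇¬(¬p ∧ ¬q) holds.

a: successors {b, d, g}; ◇¬(¬p ∧ ¬q) there: b:T, d:T, g:T. ✓
b: successors {c, e, g}; ◇¬(¬p ∧ ¬q) there: c:F, e:T, g:T. ✗
c: no successors, so □◇¬(¬p ∧ ¬q) holds vacuously. ✓
d: successors {a, h}; ◇¬(¬p ∧ ¬q) there: a:T, h:T. ✓
e: successors {a, c, e, f}; ◇¬(¬p ∧ ¬q) there: a:T, c:F, e:T, f:T. ✗
f: successors {a, c, d, f}; ◇¬(¬p ∧ ¬q) there: a:T, c:F, d:T, f:T. ✗
g: successors {b, e}; ◇¬(¬p ∧ ¬q) there: b:T, e:T. ✓
h: successors {b, f, g}; ◇¬(¬p ∧ ¬q) there: b:T, f:T, g:T. ✓
Satisfying worlds: {a, c, d, g, h}.

5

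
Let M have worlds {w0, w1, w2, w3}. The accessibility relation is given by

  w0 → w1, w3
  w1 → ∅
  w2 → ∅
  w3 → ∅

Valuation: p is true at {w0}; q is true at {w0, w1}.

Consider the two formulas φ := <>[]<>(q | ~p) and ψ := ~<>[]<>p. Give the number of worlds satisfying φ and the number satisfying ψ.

1 and 3

For <>[]<>(q | ~p):
w0: successors {w1, w3}; []<>(q | ~p) there: w1:T, w3:T. ✓
w1: no successors, so <>[]<>(q | ~p) fails. ✗
w2: no successors, so <>[]<>(q | ~p) fails. ✗
w3: no successors, so <>[]<>(q | ~p) fails. ✗
— 1 world.
For ~<>[]<>p:
w0: <>[]<>p is T. ✗
w1: <>[]<>p is F. ✓
w2: <>[]<>p is F. ✓
w3: <>[]<>p is F. ✓
— 3 worlds.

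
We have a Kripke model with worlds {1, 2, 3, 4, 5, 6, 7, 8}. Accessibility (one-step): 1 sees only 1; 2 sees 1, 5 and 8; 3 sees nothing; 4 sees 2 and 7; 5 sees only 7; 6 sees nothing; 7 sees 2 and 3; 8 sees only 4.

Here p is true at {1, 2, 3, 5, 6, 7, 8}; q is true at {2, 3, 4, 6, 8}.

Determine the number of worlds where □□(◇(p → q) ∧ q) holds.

2

1: successors {1}; □(◇(p → q) ∧ q) there: 1:F. ✗
2: successors {1, 5, 8}; □(◇(p → q) ∧ q) there: 1:F, 5:F, 8:T. ✗
3: no successors, so □□(◇(p → q) ∧ q) holds vacuously. ✓
4: successors {2, 7}; □(◇(p → q) ∧ q) there: 2:F, 7:F. ✗
5: successors {7}; □(◇(p → q) ∧ q) there: 7:F. ✗
6: no successors, so □□(◇(p → q) ∧ q) holds vacuously. ✓
7: successors {2, 3}; □(◇(p → q) ∧ q) there: 2:F, 3:T. ✗
8: successors {4}; □(◇(p → q) ∧ q) there: 4:F. ✗
Satisfying worlds: {3, 6}.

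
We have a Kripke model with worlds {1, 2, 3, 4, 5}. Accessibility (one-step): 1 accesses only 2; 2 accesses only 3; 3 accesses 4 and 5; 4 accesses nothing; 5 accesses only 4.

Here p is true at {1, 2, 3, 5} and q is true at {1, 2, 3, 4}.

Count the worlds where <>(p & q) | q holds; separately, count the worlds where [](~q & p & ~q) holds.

For <>(p & q) | q:
1: <>(p & q) is T, q is T. ✓
2: <>(p & q) is T, q is T. ✓
3: <>(p & q) is F, q is T. ✓
4: <>(p & q) is F, q is T. ✓
5: <>(p & q) is F, q is F. ✗
— 4 worlds.
For [](~q & p & ~q):
1: successors {2}; ~q & p & ~q there: 2:F. ✗
2: successors {3}; ~q & p & ~q there: 3:F. ✗
3: successors {4, 5}; ~q & p & ~q there: 4:F, 5:T. ✗
4: no successors, so [](~q & p & ~q) holds vacuously. ✓
5: successors {4}; ~q & p & ~q there: 4:F. ✗
— 1 world.

4 and 1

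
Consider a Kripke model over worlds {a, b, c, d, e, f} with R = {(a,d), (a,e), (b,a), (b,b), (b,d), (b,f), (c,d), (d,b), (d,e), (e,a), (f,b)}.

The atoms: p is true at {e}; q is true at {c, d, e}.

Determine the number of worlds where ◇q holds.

4

a: successors {d, e}; q there: d:T, e:T. ✓
b: successors {a, b, d, f}; q there: a:F, b:F, d:T, f:F. ✓
c: successors {d}; q there: d:T. ✓
d: successors {b, e}; q there: b:F, e:T. ✓
e: successors {a}; q there: a:F. ✗
f: successors {b}; q there: b:F. ✗
Satisfying worlds: {a, b, c, d}.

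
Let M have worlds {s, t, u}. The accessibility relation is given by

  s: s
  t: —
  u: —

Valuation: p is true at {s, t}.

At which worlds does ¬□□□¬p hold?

s: □□□¬p is F. ✓
t: □□□¬p is T. ✗
u: □□□¬p is T. ✗

{s}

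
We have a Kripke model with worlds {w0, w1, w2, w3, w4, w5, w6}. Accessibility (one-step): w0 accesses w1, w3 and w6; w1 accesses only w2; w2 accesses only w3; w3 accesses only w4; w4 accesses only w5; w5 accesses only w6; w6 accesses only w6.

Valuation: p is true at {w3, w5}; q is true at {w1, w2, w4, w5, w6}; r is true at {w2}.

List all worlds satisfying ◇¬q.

w0: successors {w1, w3, w6}; ¬q there: w1:F, w3:T, w6:F. ✓
w1: successors {w2}; ¬q there: w2:F. ✗
w2: successors {w3}; ¬q there: w3:T. ✓
w3: successors {w4}; ¬q there: w4:F. ✗
w4: successors {w5}; ¬q there: w5:F. ✗
w5: successors {w6}; ¬q there: w6:F. ✗
w6: successors {w6}; ¬q there: w6:F. ✗

{w0, w2}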